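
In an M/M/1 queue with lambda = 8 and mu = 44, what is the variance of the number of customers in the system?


rho = 8/44; Var(N) = rho/(1-rho)^2 = 0.27

0.27


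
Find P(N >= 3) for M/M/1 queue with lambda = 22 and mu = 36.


P(N >= 3) = rho^3 = (22/36)^3 = 0.2282

0.2282


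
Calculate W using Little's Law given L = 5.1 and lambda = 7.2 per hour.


W = L / lambda = 5.1 / 7.2 = 0.7083 hours

0.7083 hours


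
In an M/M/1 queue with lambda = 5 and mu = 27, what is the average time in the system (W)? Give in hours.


W = 1/(mu - lambda) = 1/(27 - 5) = 0.0455 hours

0.0455 hours


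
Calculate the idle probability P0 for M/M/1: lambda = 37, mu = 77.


P0 = 1 - rho = 1 - 37/77 = 0.5195

0.5195


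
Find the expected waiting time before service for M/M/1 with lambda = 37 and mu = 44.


rho = 37/44; Wq = rho/(mu - lambda) = 0.1201 hours

0.1201 hours


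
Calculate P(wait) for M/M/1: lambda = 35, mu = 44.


P(wait) = rho = lambda/mu = 35/44 = 0.7955

0.7955


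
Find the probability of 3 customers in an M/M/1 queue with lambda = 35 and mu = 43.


rho = 35/43; P(n) = (1-rho)*rho^n = (1-35/43)*(35/43)^3 = 0.1003

0.1003


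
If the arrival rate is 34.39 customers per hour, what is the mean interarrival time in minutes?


Mean interarrival time = 60/lambda = 60/34.39 = 1.74 minutes

1.74 minutes


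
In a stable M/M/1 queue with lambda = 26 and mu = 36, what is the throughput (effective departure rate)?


For a stable queue (lambda < mu), throughput = lambda = 26 per hour

26 per hour


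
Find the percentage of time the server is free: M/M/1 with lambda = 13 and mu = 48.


Idle fraction = (1 - rho) * 100 = (1 - 13/48) * 100 = 72.9%

72.9%


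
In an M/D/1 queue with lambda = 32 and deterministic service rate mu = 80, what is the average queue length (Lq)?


M/D/1: Lq = rho^2 / (2*(1-rho)) where rho = 32/80; Lq = 0.13

0.13


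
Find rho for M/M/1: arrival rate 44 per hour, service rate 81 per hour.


rho = lambda/mu = 44/81 = 0.5432

0.5432


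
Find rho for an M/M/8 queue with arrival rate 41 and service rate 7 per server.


rho = lambda/(c*mu) = 41/(8*7) = 0.7321

0.7321


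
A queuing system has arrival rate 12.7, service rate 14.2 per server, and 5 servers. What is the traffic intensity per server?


rho = lambda / (c * mu) = 12.7 / (5 * 14.2) = 0.1789

0.1789


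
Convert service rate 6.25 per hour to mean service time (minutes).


Mean service time = 60/mu = 60/6.25 = 9.6 minutes

9.6 minutes


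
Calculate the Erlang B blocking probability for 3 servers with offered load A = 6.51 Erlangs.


B(N,A) = (A^N/N!) / sum(A^k/k!, k=0..N) with N=3, A=6.51 = 0.6157

0.6157


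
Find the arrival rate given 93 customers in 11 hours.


lambda = total arrivals / time = 93 / 11 = 8.45 per hour

8.45 per hour


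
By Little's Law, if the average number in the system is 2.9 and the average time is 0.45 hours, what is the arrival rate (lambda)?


lambda = L / W = 2.9 / 0.45 = 6.44 per hour

6.44 per hour


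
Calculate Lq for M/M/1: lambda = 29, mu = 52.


rho = 29/52; Lq = rho^2/(1-rho) = 0.7

0.7


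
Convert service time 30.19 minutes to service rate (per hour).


mu = 60 / avg_service_time = 60 / 30.19 = 1.99 per hour

1.99 per hour


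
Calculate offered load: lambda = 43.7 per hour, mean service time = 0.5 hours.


Offered load a = lambda * E[S] = 43.7 * 0.5 = 21.85 Erlangs

21.85 Erlangs


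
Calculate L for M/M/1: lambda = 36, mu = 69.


rho = 36/69; L = rho/(1-rho) = 1.09

1.09


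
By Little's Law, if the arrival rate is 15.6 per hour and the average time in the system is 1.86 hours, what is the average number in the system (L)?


L = lambda * W = 15.6 * 1.86 = 29.02

29.02


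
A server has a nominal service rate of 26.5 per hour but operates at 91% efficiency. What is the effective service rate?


Effective rate = mu * efficiency = 26.5 * 0.91 = 24.12 per hour

24.12 per hour


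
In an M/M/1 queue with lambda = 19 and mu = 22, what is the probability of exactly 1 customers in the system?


rho = 19/22; P(n) = (1-rho)*rho^n = (1-19/22)*(19/22)^1 = 0.1178

0.1178


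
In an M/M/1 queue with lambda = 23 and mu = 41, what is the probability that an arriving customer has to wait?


P(wait) = rho = lambda/mu = 23/41 = 0.561

0.561


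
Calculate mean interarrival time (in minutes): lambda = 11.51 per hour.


Mean interarrival time = 60/lambda = 60/11.51 = 5.21 minutes

5.21 minutes


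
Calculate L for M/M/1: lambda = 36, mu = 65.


rho = 36/65; L = rho/(1-rho) = 1.24

1.24


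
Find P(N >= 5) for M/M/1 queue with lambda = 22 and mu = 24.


P(N >= 5) = rho^5 = (22/24)^5 = 0.6472

0.6472


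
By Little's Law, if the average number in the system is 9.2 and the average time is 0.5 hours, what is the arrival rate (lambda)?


lambda = L / W = 9.2 / 0.5 = 18.4 per hour

18.4 per hour


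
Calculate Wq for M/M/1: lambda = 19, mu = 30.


rho = 19/30; Wq = rho/(mu - lambda) = 0.0576 hours

0.0576 hours


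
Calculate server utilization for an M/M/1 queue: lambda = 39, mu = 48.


rho = lambda/mu = 39/48 = 0.8125

0.8125


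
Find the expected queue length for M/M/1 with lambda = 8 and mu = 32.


rho = 8/32; Lq = rho^2/(1-rho) = 0.08

0.08


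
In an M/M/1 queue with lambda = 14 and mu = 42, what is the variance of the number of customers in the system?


rho = 14/42; Var(N) = rho/(1-rho)^2 = 0.75

0.75


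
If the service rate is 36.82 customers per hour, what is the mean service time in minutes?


Mean service time = 60/mu = 60/36.82 = 1.63 minutes

1.63 minutes


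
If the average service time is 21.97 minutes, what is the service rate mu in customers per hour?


mu = 60 / avg_service_time = 60 / 21.97 = 2.73 per hour

2.73 per hour


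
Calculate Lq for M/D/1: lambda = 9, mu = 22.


M/D/1: Lq = rho^2 / (2*(1-rho)) where rho = 9/22; Lq = 0.14

0.14


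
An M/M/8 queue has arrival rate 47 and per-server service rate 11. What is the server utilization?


rho = lambda/(c*mu) = 47/(8*11) = 0.5341

0.5341


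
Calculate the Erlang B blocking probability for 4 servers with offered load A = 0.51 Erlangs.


B(N,A) = (A^N/N!) / sum(A^k/k!, k=0..N) with N=4, A=0.51 = 0.0017

0.0017


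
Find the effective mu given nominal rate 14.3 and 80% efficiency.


Effective rate = mu * efficiency = 14.3 * 0.8 = 11.44 per hour

11.44 per hour


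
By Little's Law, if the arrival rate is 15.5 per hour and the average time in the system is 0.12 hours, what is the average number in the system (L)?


L = lambda * W = 15.5 * 0.12 = 1.86

1.86


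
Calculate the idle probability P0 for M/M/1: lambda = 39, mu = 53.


P0 = 1 - rho = 1 - 39/53 = 0.2642

0.2642


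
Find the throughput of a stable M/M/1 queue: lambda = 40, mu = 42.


For a stable queue (lambda < mu), throughput = lambda = 40 per hour

40 per hour


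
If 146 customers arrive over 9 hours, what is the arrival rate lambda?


lambda = total arrivals / time = 146 / 9 = 16.22 per hour

16.22 per hour


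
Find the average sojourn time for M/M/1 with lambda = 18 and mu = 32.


W = 1/(mu - lambda) = 1/(32 - 18) = 0.0714 hours

0.0714 hours


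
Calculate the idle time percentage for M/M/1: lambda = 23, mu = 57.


Idle fraction = (1 - rho) * 100 = (1 - 23/57) * 100 = 59.6%

59.6%


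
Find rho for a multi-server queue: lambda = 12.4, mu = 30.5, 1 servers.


rho = lambda / (c * mu) = 12.4 / (1 * 30.5) = 0.4066

0.4066


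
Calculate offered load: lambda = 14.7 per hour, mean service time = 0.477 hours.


Offered load a = lambda * E[S] = 14.7 * 0.477 = 7.01 Erlangs

7.01 Erlangs


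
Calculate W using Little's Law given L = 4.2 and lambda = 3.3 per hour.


W = L / lambda = 4.2 / 3.3 = 1.2727 hours

1.2727 hours


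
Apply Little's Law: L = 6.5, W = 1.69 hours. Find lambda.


lambda = L / W = 6.5 / 1.69 = 3.85 per hour

3.85 per hour


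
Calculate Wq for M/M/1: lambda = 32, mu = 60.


rho = 32/60; Wq = rho/(mu - lambda) = 0.019 hours

0.019 hours


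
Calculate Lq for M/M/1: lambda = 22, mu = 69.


rho = 22/69; Lq = rho^2/(1-rho) = 0.15

0.15


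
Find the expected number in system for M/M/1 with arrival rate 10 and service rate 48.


rho = 10/48; L = rho/(1-rho) = 0.26

0.26


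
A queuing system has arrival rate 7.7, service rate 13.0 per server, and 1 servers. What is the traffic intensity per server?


rho = lambda / (c * mu) = 7.7 / (1 * 13.0) = 0.5923

0.5923


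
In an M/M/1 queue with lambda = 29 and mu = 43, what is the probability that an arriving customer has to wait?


P(wait) = rho = lambda/mu = 29/43 = 0.6744

0.6744


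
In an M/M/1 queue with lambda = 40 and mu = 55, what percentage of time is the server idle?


Idle fraction = (1 - rho) * 100 = (1 - 40/55) * 100 = 27.3%

27.3%


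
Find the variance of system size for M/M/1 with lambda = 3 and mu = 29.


rho = 3/29; Var(N) = rho/(1-rho)^2 = 0.13

0.13


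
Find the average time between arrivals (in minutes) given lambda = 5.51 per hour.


Mean interarrival time = 60/lambda = 60/5.51 = 10.89 minutes

10.89 minutes


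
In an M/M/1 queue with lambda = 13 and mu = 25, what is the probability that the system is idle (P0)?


P0 = 1 - rho = 1 - 13/25 = 0.48

0.48


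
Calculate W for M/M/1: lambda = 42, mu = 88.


W = 1/(mu - lambda) = 1/(88 - 42) = 0.0217 hours

0.0217 hours


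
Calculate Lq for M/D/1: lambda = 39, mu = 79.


M/D/1: Lq = rho^2 / (2*(1-rho)) where rho = 39/79; Lq = 0.24

0.24


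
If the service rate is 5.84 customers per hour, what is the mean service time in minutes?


Mean service time = 60/mu = 60/5.84 = 10.27 minutes

10.27 minutes


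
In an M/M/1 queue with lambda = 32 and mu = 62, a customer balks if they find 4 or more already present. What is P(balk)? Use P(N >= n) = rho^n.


P(N >= 4) = rho^4 = (32/62)^4 = 0.071

0.071


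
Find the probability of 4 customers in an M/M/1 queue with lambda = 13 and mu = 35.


rho = 13/35; P(n) = (1-rho)*rho^n = (1-13/35)*(13/35)^4 = 0.012

0.012


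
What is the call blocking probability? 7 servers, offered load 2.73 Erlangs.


B(N,A) = (A^N/N!) / sum(A^k/k!, k=0..N) with N=7, A=2.73 = 0.0147

0.0147


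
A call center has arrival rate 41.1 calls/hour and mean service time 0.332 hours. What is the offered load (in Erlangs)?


Offered load a = lambda * E[S] = 41.1 * 0.332 = 13.65 Erlangs

13.65 Erlangs


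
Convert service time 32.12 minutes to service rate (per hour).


mu = 60 / avg_service_time = 60 / 32.12 = 1.87 per hour

1.87 per hour


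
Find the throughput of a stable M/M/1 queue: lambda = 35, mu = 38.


For a stable queue (lambda < mu), throughput = lambda = 35 per hour

35 per hour


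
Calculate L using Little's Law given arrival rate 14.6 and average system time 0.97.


L = lambda * W = 14.6 * 0.97 = 14.16

14.16


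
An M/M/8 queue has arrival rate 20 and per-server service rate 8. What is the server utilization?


rho = lambda/(c*mu) = 20/(8*8) = 0.3125

0.3125


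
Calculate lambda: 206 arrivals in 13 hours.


lambda = total arrivals / time = 206 / 13 = 15.85 per hour

15.85 per hour


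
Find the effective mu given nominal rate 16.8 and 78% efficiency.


Effective rate = mu * efficiency = 16.8 * 0.78 = 13.1 per hour

13.1 per hour


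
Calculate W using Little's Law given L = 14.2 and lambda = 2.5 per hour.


W = L / lambda = 14.2 / 2.5 = 5.68 hours

5.68 hours


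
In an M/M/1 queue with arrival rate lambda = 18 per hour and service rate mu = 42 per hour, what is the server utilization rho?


rho = lambda/mu = 18/42 = 0.4286

0.4286


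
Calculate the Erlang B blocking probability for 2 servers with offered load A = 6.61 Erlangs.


B(N,A) = (A^N/N!) / sum(A^k/k!, k=0..N) with N=2, A=6.61 = 0.7416

0.7416


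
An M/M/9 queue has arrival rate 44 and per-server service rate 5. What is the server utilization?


rho = lambda/(c*mu) = 44/(9*5) = 0.9778

0.9778


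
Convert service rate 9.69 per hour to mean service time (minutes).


Mean service time = 60/mu = 60/9.69 = 6.19 minutes

6.19 minutes


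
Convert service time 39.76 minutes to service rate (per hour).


mu = 60 / avg_service_time = 60 / 39.76 = 1.51 per hour

1.51 per hour


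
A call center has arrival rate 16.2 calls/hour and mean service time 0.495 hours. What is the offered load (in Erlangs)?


Offered load a = lambda * E[S] = 16.2 * 0.495 = 8.02 Erlangs

8.02 Erlangs


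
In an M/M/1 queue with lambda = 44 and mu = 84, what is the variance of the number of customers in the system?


rho = 44/84; Var(N) = rho/(1-rho)^2 = 2.31

2.31


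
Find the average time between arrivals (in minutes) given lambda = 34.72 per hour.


Mean interarrival time = 60/lambda = 60/34.72 = 1.73 minutes

1.73 minutes


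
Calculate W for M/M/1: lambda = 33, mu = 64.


W = 1/(mu - lambda) = 1/(64 - 33) = 0.0323 hours

0.0323 hours


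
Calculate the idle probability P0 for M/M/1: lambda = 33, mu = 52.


P0 = 1 - rho = 1 - 33/52 = 0.3654

0.3654


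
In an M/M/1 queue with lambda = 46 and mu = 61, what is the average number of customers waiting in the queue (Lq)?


rho = 46/61; Lq = rho^2/(1-rho) = 2.31

2.31


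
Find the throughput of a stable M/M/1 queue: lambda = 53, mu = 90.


For a stable queue (lambda < mu), throughput = lambda = 53 per hour

53 per hour


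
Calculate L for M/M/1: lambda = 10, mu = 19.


rho = 10/19; L = rho/(1-rho) = 1.11

1.11


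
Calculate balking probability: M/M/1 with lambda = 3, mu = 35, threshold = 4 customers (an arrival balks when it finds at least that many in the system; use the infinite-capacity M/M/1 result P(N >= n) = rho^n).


P(N >= 4) = rho^4 = (3/35)^4 = 0.0001

0.0001


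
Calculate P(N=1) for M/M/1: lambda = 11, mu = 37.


rho = 11/37; P(n) = (1-rho)*rho^n = (1-11/37)*(11/37)^1 = 0.2089

0.2089


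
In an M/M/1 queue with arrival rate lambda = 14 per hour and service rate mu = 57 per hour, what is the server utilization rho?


rho = lambda/mu = 14/57 = 0.2456

0.2456


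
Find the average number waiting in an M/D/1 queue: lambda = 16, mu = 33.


M/D/1: Lq = rho^2 / (2*(1-rho)) where rho = 16/33; Lq = 0.23

0.23


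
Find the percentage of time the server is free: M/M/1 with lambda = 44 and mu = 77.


Idle fraction = (1 - rho) * 100 = (1 - 44/77) * 100 = 42.9%

42.9%


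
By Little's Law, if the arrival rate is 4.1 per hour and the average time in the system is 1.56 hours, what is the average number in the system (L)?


L = lambda * W = 4.1 * 1.56 = 6.4

6.4


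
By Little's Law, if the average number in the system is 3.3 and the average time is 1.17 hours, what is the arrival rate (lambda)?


lambda = L / W = 3.3 / 1.17 = 2.82 per hour

2.82 per hour


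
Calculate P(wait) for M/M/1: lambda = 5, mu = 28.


P(wait) = rho = lambda/mu = 5/28 = 0.1786

0.1786


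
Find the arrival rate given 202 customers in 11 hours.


lambda = total arrivals / time = 202 / 11 = 18.36 per hour

18.36 per hour


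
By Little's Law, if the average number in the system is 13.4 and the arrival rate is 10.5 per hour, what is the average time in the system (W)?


W = L / lambda = 13.4 / 10.5 = 1.2762 hours

1.2762 hours


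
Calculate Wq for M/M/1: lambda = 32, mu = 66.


rho = 32/66; Wq = rho/(mu - lambda) = 0.0143 hours

0.0143 hours


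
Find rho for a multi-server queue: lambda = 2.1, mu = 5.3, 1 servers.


rho = lambda / (c * mu) = 2.1 / (1 * 5.3) = 0.3962

0.3962


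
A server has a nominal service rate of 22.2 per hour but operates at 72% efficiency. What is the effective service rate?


Effective rate = mu * efficiency = 22.2 * 0.72 = 15.98 per hour

15.98 per hour


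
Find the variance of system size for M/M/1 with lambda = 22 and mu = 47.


rho = 22/47; Var(N) = rho/(1-rho)^2 = 1.65

1.65


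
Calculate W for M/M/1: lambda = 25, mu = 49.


W = 1/(mu - lambda) = 1/(49 - 25) = 0.0417 hours

0.0417 hours


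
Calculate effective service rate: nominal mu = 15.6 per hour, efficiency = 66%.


Effective rate = mu * efficiency = 15.6 * 0.66 = 10.3 per hour

10.3 per hour


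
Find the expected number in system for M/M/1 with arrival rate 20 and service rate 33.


rho = 20/33; L = rho/(1-rho) = 1.54

1.54


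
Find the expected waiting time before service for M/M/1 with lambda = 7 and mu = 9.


rho = 7/9; Wq = rho/(mu - lambda) = 0.3889 hours

0.3889 hours


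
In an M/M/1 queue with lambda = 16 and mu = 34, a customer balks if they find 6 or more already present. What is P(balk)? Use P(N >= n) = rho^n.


P(N >= 6) = rho^6 = (16/34)^6 = 0.0109

0.0109


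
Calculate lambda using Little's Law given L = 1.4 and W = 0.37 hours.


lambda = L / W = 1.4 / 0.37 = 3.78 per hour

3.78 per hour


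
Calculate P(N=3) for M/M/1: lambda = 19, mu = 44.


rho = 19/44; P(n) = (1-rho)*rho^n = (1-19/44)*(19/44)^3 = 0.0457

0.0457


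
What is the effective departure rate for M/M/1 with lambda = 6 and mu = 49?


For a stable queue (lambda < mu), throughput = lambda = 6 per hour

6 per hour


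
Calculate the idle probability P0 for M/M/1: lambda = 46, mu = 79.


P0 = 1 - rho = 1 - 46/79 = 0.4177

0.4177


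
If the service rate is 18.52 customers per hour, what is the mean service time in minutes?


Mean service time = 60/mu = 60/18.52 = 3.24 minutes

3.24 minutes


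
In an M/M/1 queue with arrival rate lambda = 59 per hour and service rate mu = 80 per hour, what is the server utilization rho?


rho = lambda/mu = 59/80 = 0.7375

0.7375


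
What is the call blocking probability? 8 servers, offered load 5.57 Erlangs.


B(N,A) = (A^N/N!) / sum(A^k/k!, k=0..N) with N=8, A=5.57 = 0.0986

0.0986


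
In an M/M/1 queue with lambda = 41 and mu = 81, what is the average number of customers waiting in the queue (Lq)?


rho = 41/81; Lq = rho^2/(1-rho) = 0.52

0.52


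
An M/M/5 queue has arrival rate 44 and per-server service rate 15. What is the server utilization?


rho = lambda/(c*mu) = 44/(5*15) = 0.5867

0.5867


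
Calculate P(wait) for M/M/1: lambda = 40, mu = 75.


P(wait) = rho = lambda/mu = 40/75 = 0.5333

0.5333


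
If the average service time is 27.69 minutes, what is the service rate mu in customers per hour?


mu = 60 / avg_service_time = 60 / 27.69 = 2.17 per hour

2.17 per hour


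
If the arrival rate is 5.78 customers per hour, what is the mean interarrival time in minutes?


Mean interarrival time = 60/lambda = 60/5.78 = 10.38 minutes

10.38 minutes


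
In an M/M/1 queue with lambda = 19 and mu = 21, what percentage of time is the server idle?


Idle fraction = (1 - rho) * 100 = (1 - 19/21) * 100 = 9.5%

9.5%


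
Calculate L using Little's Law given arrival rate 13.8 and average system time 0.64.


L = lambda * W = 13.8 * 0.64 = 8.83

8.83


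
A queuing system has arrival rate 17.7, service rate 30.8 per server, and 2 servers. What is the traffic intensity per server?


rho = lambda / (c * mu) = 17.7 / (2 * 30.8) = 0.2873

0.2873


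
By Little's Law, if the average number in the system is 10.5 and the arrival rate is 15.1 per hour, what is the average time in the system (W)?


W = L / lambda = 10.5 / 15.1 = 0.6954 hours

0.6954 hours


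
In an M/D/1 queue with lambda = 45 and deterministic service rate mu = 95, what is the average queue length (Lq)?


M/D/1: Lq = rho^2 / (2*(1-rho)) where rho = 45/95; Lq = 0.21

0.21


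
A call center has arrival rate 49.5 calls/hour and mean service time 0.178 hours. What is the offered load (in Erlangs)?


Offered load a = lambda * E[S] = 49.5 * 0.178 = 8.81 Erlangs

8.81 Erlangs


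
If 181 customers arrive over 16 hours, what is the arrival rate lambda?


lambda = total arrivals / time = 181 / 16 = 11.31 per hour

11.31 per hour


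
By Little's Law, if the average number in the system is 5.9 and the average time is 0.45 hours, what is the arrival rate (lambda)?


lambda = L / W = 5.9 / 0.45 = 13.11 per hour

13.11 per hour


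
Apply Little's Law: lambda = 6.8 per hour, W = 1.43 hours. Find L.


L = lambda * W = 6.8 * 1.43 = 9.72

9.72


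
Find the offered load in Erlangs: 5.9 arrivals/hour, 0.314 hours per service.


Offered load a = lambda * E[S] = 5.9 * 0.314 = 1.85 Erlangs

1.85 Erlangs


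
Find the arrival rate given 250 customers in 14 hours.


lambda = total arrivals / time = 250 / 14 = 17.86 per hour

17.86 per hour


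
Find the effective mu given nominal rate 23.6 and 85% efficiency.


Effective rate = mu * efficiency = 23.6 * 0.85 = 20.06 per hour

20.06 per hour


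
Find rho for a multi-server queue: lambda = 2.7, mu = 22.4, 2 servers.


rho = lambda / (c * mu) = 2.7 / (2 * 22.4) = 0.0603

0.0603


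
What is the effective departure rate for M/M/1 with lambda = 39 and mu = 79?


For a stable queue (lambda < mu), throughput = lambda = 39 per hour

39 per hour


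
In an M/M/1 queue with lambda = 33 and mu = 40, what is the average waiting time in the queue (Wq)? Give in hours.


rho = 33/40; Wq = rho/(mu - lambda) = 0.1179 hours

0.1179 hours


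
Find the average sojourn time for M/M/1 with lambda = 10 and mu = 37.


W = 1/(mu - lambda) = 1/(37 - 10) = 0.037 hours

0.037 hours


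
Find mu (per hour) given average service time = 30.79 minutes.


mu = 60 / avg_service_time = 60 / 30.79 = 1.95 per hour

1.95 per hour


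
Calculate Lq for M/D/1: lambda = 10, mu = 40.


M/D/1: Lq = rho^2 / (2*(1-rho)) where rho = 10/40; Lq = 0.04

0.04


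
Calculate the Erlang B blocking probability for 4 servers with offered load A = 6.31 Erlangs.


B(N,A) = (A^N/N!) / sum(A^k/k!, k=0..N) with N=4, A=6.31 = 0.4888

0.4888


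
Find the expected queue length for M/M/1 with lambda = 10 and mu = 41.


rho = 10/41; Lq = rho^2/(1-rho) = 0.08

0.08


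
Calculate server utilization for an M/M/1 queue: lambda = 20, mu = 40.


rho = lambda/mu = 20/40 = 0.5

0.5


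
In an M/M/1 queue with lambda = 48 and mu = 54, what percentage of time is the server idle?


Idle fraction = (1 - rho) * 100 = (1 - 48/54) * 100 = 11.1%

11.1%


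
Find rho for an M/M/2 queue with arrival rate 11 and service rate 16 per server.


rho = lambda/(c*mu) = 11/(2*16) = 0.3438

0.3438


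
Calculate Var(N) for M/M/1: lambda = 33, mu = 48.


rho = 33/48; Var(N) = rho/(1-rho)^2 = 7.04

7.04


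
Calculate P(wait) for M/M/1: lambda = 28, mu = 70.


P(wait) = rho = lambda/mu = 28/70 = 0.4

0.4


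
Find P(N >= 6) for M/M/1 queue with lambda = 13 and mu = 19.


P(N >= 6) = rho^6 = (13/19)^6 = 0.1026

0.1026


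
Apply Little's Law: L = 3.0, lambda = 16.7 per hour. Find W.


W = L / lambda = 3.0 / 16.7 = 0.1796 hours

0.1796 hours


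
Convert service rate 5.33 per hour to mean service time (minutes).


Mean service time = 60/mu = 60/5.33 = 11.26 minutes

11.26 minutes


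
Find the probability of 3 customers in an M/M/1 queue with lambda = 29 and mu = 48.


rho = 29/48; P(n) = (1-rho)*rho^n = (1-29/48)*(29/48)^3 = 0.0873

0.0873


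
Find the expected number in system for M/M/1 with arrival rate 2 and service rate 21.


rho = 2/21; L = rho/(1-rho) = 0.11

0.11


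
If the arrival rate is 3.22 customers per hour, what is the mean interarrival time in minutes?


Mean interarrival time = 60/lambda = 60/3.22 = 18.63 minutes

18.63 minutes


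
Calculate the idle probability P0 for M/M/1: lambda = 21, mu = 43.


P0 = 1 - rho = 1 - 21/43 = 0.5116

0.5116


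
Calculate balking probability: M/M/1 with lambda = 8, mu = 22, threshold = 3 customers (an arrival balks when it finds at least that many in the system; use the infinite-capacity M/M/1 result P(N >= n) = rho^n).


P(N >= 3) = rho^3 = (8/22)^3 = 0.0481

0.0481


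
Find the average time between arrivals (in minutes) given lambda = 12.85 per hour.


Mean interarrival time = 60/lambda = 60/12.85 = 4.67 minutes

4.67 minutes


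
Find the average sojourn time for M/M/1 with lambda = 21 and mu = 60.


W = 1/(mu - lambda) = 1/(60 - 21) = 0.0256 hours

0.0256 hours


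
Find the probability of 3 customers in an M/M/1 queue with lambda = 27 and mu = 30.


rho = 27/30; P(n) = (1-rho)*rho^n = (1-27/30)*(27/30)^3 = 0.0729

0.0729


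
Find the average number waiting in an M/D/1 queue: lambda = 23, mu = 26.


M/D/1: Lq = rho^2 / (2*(1-rho)) where rho = 23/26; Lq = 3.39

3.39


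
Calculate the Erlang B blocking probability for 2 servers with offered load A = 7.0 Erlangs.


B(N,A) = (A^N/N!) / sum(A^k/k!, k=0..N) with N=2, A=7.0 = 0.7538

0.7538


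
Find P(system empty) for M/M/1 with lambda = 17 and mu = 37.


P0 = 1 - rho = 1 - 17/37 = 0.5405

0.5405


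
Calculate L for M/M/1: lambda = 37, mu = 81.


rho = 37/81; L = rho/(1-rho) = 0.84

0.84


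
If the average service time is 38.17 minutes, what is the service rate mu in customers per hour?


mu = 60 / avg_service_time = 60 / 38.17 = 1.57 per hour

1.57 per hour


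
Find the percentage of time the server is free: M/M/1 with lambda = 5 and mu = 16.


Idle fraction = (1 - rho) * 100 = (1 - 5/16) * 100 = 68.8%

68.8%


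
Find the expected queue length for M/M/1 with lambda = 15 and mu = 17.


rho = 15/17; Lq = rho^2/(1-rho) = 6.62

6.62


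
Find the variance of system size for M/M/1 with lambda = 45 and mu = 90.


rho = 45/90; Var(N) = rho/(1-rho)^2 = 2.0

2.0


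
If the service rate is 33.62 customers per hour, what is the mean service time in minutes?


Mean service time = 60/mu = 60/33.62 = 1.78 minutes

1.78 minutes


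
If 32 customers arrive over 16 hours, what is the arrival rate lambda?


lambda = total arrivals / time = 32 / 16 = 2.0 per hour

2.0 per hour


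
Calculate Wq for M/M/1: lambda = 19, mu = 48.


rho = 19/48; Wq = rho/(mu - lambda) = 0.0136 hours

0.0136 hours


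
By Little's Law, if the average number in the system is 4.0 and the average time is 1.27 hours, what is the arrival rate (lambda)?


lambda = L / W = 4.0 / 1.27 = 3.15 per hour

3.15 per hour


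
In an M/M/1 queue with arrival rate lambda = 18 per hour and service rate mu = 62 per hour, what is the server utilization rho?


rho = lambda/mu = 18/62 = 0.2903

0.2903


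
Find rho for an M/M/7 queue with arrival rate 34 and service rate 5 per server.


rho = lambda/(c*mu) = 34/(7*5) = 0.9714

0.9714


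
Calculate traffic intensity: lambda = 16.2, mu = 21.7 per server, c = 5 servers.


rho = lambda / (c * mu) = 16.2 / (5 * 21.7) = 0.1493

0.1493


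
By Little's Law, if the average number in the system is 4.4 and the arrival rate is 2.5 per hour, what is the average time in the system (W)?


W = L / lambda = 4.4 / 2.5 = 1.76 hours

1.76 hours


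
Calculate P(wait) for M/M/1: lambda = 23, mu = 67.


P(wait) = rho = lambda/mu = 23/67 = 0.3433

0.3433


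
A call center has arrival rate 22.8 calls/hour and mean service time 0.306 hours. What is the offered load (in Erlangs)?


Offered load a = lambda * E[S] = 22.8 * 0.306 = 6.98 Erlangs

6.98 Erlangs


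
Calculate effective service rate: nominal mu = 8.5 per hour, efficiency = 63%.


Effective rate = mu * efficiency = 8.5 * 0.63 = 5.36 per hour

5.36 per hour


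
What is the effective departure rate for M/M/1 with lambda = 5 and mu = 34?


For a stable queue (lambda < mu), throughput = lambda = 5 per hour

5 per hour


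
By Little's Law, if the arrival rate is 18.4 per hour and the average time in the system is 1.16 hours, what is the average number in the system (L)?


L = lambda * W = 18.4 * 1.16 = 21.34

21.34


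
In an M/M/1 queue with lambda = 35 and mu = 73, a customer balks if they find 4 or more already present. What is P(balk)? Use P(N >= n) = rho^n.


P(N >= 4) = rho^4 = (35/73)^4 = 0.0528

0.0528


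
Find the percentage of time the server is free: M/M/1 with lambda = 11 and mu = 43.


Idle fraction = (1 - rho) * 100 = (1 - 11/43) * 100 = 74.4%

74.4%


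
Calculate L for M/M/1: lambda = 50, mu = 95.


rho = 50/95; L = rho/(1-rho) = 1.11

1.11


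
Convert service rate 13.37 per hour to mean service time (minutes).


Mean service time = 60/mu = 60/13.37 = 4.49 minutes

4.49 minutes


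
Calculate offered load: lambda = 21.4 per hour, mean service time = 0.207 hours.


Offered load a = lambda * E[S] = 21.4 * 0.207 = 4.43 Erlangs

4.43 Erlangs


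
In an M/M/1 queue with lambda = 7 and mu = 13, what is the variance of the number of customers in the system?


rho = 7/13; Var(N) = rho/(1-rho)^2 = 2.53

2.53


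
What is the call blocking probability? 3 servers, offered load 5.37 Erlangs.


B(N,A) = (A^N/N!) / sum(A^k/k!, k=0..N) with N=3, A=5.37 = 0.5539

0.5539


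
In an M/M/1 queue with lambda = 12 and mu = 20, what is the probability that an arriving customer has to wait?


P(wait) = rho = lambda/mu = 12/20 = 0.6

0.6


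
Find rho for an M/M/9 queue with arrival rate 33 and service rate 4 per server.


rho = lambda/(c*mu) = 33/(9*4) = 0.9167

0.9167


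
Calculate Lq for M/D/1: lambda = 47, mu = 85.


M/D/1: Lq = rho^2 / (2*(1-rho)) where rho = 47/85; Lq = 0.34

0.34


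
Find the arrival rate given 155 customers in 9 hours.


lambda = total arrivals / time = 155 / 9 = 17.22 per hour

17.22 per hour


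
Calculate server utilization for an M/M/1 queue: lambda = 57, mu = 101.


rho = lambda/mu = 57/101 = 0.5644

0.5644


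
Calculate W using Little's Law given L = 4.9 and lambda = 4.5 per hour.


W = L / lambda = 4.9 / 4.5 = 1.0889 hours

1.0889 hours


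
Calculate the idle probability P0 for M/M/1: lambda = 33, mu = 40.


P0 = 1 - rho = 1 - 33/40 = 0.175

0.175


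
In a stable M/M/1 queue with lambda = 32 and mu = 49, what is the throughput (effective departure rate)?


For a stable queue (lambda < mu), throughput = lambda = 32 per hour

32 per hour


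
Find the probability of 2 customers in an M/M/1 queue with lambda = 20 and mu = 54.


rho = 20/54; P(n) = (1-rho)*rho^n = (1-20/54)*(20/54)^2 = 0.0864

0.0864


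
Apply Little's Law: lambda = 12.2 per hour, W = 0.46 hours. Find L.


L = lambda * W = 12.2 * 0.46 = 5.61

5.61


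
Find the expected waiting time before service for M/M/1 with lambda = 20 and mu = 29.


rho = 20/29; Wq = rho/(mu - lambda) = 0.0766 hours

0.0766 hours


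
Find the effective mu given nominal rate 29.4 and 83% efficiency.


Effective rate = mu * efficiency = 29.4 * 0.83 = 24.4 per hour

24.4 per hour


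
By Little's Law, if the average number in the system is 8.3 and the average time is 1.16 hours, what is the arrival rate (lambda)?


lambda = L / W = 8.3 / 1.16 = 7.16 per hour

7.16 per hour


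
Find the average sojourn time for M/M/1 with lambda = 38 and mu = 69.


W = 1/(mu - lambda) = 1/(69 - 38) = 0.0323 hours

0.0323 hours


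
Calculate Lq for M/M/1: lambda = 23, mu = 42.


rho = 23/42; Lq = rho^2/(1-rho) = 0.66

0.66


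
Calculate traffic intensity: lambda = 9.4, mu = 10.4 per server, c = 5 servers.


rho = lambda / (c * mu) = 9.4 / (5 * 10.4) = 0.1808

0.1808


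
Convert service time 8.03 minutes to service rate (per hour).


mu = 60 / avg_service_time = 60 / 8.03 = 7.47 per hour

7.47 per hour


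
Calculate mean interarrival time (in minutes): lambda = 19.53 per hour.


Mean interarrival time = 60/lambda = 60/19.53 = 3.07 minutes

3.07 minutes


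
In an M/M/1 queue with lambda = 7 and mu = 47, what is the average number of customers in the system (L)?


rho = 7/47; L = rho/(1-rho) = 0.17

0.17


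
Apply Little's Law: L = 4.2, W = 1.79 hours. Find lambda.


lambda = L / W = 4.2 / 1.79 = 2.35 per hour

2.35 per hour


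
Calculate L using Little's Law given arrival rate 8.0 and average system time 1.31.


L = lambda * W = 8.0 * 1.31 = 10.48

10.48


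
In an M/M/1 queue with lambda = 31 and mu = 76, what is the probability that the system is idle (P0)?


P0 = 1 - rho = 1 - 31/76 = 0.5921

0.5921


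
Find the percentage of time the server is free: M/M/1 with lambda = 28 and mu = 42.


Idle fraction = (1 - rho) * 100 = (1 - 28/42) * 100 = 33.3%

33.3%


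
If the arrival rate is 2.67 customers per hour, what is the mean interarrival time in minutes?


Mean interarrival time = 60/lambda = 60/2.67 = 22.47 minutes

22.47 minutes


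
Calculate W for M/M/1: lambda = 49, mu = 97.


W = 1/(mu - lambda) = 1/(97 - 49) = 0.0208 hours

0.0208 hours


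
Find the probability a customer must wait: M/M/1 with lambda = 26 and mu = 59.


P(wait) = rho = lambda/mu = 26/59 = 0.4407

0.4407


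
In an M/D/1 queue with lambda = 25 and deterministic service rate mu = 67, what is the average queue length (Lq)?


M/D/1: Lq = rho^2 / (2*(1-rho)) where rho = 25/67; Lq = 0.11

0.11


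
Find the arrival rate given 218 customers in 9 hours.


lambda = total arrivals / time = 218 / 9 = 24.22 per hour

24.22 per hour


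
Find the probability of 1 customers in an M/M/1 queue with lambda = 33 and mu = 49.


rho = 33/49; P(n) = (1-rho)*rho^n = (1-33/49)*(33/49)^1 = 0.2199

0.2199


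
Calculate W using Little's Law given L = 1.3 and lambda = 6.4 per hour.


W = L / lambda = 1.3 / 6.4 = 0.2031 hours

0.2031 hours


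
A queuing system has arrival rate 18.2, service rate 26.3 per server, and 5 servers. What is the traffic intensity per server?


rho = lambda / (c * mu) = 18.2 / (5 * 26.3) = 0.1384

0.1384


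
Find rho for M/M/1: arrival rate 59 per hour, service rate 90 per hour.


rho = lambda/mu = 59/90 = 0.6556

0.6556


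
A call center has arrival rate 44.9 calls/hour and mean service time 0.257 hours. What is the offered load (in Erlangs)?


Offered load a = lambda * E[S] = 44.9 * 0.257 = 11.54 Erlangs

11.54 Erlangs


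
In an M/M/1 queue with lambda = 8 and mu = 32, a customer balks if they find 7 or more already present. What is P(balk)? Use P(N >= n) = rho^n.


P(N >= 7) = rho^7 = (8/32)^7 = 0.0001

0.0001


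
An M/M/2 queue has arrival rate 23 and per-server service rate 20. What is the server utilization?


rho = lambda/(c*mu) = 23/(2*20) = 0.575

0.575


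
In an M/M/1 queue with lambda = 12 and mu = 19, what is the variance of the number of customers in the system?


rho = 12/19; Var(N) = rho/(1-rho)^2 = 4.65

4.65


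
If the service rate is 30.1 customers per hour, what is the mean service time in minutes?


Mean service time = 60/mu = 60/30.1 = 1.99 minutes

1.99 minutes


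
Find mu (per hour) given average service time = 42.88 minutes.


mu = 60 / avg_service_time = 60 / 42.88 = 1.4 per hour

1.4 per hour


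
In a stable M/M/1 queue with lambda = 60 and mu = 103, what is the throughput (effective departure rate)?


For a stable queue (lambda < mu), throughput = lambda = 60 per hour

60 per hour


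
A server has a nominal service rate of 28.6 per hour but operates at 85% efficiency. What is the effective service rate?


Effective rate = mu * efficiency = 28.6 * 0.85 = 24.31 per hour

24.31 per hour


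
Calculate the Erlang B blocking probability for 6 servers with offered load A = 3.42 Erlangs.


B(N,A) = (A^N/N!) / sum(A^k/k!, k=0..N) with N=6, A=3.42 = 0.0773

0.0773


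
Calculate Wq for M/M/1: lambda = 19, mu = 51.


rho = 19/51; Wq = rho/(mu - lambda) = 0.0116 hours

0.0116 hours


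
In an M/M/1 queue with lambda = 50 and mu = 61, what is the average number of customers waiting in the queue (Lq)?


rho = 50/61; Lq = rho^2/(1-rho) = 3.73

3.73


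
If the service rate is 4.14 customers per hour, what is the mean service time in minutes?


Mean service time = 60/mu = 60/4.14 = 14.49 minutes

14.49 minutes


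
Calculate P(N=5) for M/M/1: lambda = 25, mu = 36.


rho = 25/36; P(n) = (1-rho)*rho^n = (1-25/36)*(25/36)^5 = 0.0493

0.0493


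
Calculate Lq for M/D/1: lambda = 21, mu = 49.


M/D/1: Lq = rho^2 / (2*(1-rho)) where rho = 21/49; Lq = 0.16

0.16


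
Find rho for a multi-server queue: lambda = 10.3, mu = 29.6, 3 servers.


rho = lambda / (c * mu) = 10.3 / (3 * 29.6) = 0.116

0.116


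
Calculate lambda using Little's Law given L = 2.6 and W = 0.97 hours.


lambda = L / W = 2.6 / 0.97 = 2.68 per hour

2.68 per hour


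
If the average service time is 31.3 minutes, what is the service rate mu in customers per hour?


mu = 60 / avg_service_time = 60 / 31.3 = 1.92 per hour

1.92 per hour


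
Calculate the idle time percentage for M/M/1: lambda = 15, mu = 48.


Idle fraction = (1 - rho) * 100 = (1 - 15/48) * 100 = 68.8%

68.8%


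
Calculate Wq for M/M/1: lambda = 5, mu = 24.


rho = 5/24; Wq = rho/(mu - lambda) = 0.011 hours

0.011 hours


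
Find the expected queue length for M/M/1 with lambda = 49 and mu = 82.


rho = 49/82; Lq = rho^2/(1-rho) = 0.89

0.89


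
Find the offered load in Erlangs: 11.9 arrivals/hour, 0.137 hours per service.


Offered load a = lambda * E[S] = 11.9 * 0.137 = 1.63 Erlangs

1.63 Erlangs


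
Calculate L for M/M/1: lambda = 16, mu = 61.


rho = 16/61; L = rho/(1-rho) = 0.36

0.36


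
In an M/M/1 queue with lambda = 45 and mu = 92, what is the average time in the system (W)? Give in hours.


W = 1/(mu - lambda) = 1/(92 - 45) = 0.0213 hours

0.0213 hours


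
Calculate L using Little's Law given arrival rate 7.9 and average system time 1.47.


L = lambda * W = 7.9 * 1.47 = 11.61

11.61


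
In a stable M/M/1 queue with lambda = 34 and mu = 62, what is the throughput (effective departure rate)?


For a stable queue (lambda < mu), throughput = lambda = 34 per hour

34 per hour


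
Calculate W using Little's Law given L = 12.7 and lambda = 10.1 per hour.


W = L / lambda = 12.7 / 10.1 = 1.2574 hours

1.2574 hours


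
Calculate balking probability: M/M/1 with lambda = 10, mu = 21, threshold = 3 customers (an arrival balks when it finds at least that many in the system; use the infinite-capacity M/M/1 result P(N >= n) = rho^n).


P(N >= 3) = rho^3 = (10/21)^3 = 0.108

0.108


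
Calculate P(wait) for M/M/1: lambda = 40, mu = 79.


P(wait) = rho = lambda/mu = 40/79 = 0.5063

0.5063


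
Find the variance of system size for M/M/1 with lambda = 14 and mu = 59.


rho = 14/59; Var(N) = rho/(1-rho)^2 = 0.41

0.41


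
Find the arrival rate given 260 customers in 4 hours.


lambda = total arrivals / time = 260 / 4 = 65.0 per hour

65.0 per hour


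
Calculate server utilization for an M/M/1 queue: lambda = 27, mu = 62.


rho = lambda/mu = 27/62 = 0.4355

0.4355


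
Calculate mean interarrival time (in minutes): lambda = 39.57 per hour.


Mean interarrival time = 60/lambda = 60/39.57 = 1.52 minutes

1.52 minutes


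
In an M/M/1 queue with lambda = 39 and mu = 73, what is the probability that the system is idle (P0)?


P0 = 1 - rho = 1 - 39/73 = 0.4658

0.4658


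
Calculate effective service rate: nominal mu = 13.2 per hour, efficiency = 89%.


Effective rate = mu * efficiency = 13.2 * 0.89 = 11.75 per hour

11.75 per hour
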